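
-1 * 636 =-636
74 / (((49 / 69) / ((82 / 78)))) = 69782 / 637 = 109.55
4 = 4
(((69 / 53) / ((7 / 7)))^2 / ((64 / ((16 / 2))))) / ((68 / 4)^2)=4761 / 6494408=0.00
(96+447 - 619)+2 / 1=-74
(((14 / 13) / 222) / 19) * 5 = 35 / 27417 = 0.00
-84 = -84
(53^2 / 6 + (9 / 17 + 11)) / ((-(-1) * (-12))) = -48929 / 1224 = -39.97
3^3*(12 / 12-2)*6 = -162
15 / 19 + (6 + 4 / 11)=1495 / 209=7.15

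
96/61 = 1.57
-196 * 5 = -980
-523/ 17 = -30.76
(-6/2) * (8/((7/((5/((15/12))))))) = -96/7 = -13.71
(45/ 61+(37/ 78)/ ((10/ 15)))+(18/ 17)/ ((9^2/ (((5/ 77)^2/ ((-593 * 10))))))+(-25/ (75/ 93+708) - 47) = -244165227267224453/ 5356141833870828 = -45.59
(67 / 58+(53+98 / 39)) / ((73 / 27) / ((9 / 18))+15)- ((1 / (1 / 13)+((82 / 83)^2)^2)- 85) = 73.82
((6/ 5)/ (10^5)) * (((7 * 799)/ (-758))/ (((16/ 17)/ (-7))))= 1996701/ 3032000000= 0.00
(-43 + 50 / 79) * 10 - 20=-35050 / 79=-443.67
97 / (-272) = -97 / 272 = -0.36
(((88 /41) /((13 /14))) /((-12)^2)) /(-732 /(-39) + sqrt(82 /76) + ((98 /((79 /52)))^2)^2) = 999181046623052111883585752 /1077787056175286757385865072882340447- 1518625918716467561 * sqrt(1558) /1077787056175286757385865072882340447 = 0.00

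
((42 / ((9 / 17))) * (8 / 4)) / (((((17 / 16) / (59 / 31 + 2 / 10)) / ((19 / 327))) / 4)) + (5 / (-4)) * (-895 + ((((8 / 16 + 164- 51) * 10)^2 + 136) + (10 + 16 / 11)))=-2691679438697 / 1672605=-1609273.82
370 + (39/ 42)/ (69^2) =24661993/ 66654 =370.00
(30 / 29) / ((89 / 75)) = 2250 / 2581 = 0.87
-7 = -7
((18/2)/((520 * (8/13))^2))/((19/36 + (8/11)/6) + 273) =891/2774144000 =0.00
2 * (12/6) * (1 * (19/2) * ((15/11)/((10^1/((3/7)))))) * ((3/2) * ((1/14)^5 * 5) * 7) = 0.00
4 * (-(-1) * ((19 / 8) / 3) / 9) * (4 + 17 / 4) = 209 / 72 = 2.90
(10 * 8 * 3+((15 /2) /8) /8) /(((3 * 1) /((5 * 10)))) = 256125 /64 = 4001.95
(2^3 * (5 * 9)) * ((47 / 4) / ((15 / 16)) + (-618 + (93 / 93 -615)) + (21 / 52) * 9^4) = 6693186 / 13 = 514860.46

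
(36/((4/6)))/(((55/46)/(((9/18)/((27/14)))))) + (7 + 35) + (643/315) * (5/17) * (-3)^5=-603329/6545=-92.18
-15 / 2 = -7.50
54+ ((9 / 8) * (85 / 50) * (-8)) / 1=387 / 10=38.70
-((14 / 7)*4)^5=-32768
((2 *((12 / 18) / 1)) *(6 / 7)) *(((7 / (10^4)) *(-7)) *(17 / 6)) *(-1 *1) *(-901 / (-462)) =15317 / 495000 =0.03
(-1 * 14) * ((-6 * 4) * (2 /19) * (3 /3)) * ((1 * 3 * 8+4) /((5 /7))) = 131712 /95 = 1386.44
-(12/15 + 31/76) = -459/380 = -1.21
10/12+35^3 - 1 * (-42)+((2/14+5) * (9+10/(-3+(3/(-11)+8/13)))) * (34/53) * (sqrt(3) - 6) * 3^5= 29594484 * sqrt(3)/7049+749765419/42294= 24999.30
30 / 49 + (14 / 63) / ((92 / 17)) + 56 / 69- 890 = -18024823 / 20286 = -888.54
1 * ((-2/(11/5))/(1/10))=-9.09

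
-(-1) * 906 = 906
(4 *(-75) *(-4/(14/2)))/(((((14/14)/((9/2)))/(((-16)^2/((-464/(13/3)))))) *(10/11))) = -411840/203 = -2028.77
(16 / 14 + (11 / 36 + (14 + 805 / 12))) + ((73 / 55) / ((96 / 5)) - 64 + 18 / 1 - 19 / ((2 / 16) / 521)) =-1755350131 / 22176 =-79155.40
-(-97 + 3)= 94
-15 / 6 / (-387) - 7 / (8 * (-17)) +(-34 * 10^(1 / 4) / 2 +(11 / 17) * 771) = 26260225 / 52632 - 17 * 10^(1 / 4) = 468.71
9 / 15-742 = -3707 / 5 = -741.40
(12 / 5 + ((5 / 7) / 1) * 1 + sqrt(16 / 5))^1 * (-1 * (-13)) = 52 * sqrt(5) / 5 + 1417 / 35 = 63.74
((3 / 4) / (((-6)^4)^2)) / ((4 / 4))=1 / 2239488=0.00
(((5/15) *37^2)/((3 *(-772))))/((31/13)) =-17797/215388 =-0.08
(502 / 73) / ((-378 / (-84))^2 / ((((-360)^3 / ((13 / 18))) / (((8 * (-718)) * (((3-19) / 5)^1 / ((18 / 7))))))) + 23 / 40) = 7319160000 / 609610663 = 12.01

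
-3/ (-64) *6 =9/ 32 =0.28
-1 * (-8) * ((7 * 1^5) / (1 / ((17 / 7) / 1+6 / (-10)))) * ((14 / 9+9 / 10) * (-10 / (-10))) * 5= 56576 / 45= 1257.24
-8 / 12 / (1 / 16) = -32 / 3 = -10.67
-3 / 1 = -3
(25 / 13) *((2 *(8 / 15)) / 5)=16 / 39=0.41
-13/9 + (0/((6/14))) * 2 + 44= 42.56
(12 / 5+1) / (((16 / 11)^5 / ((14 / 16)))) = 19165069 / 41943040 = 0.46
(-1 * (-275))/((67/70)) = 19250/67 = 287.31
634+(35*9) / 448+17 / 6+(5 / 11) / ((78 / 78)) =1347437 / 2112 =637.99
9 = 9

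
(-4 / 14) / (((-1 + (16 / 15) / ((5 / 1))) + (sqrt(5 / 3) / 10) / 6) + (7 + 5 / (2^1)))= -0.03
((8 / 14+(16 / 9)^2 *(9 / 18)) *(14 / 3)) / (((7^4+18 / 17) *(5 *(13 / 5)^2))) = 41480 / 335394189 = 0.00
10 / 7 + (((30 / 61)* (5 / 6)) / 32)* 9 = 21095 / 13664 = 1.54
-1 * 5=-5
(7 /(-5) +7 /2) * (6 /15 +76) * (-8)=-32088 /25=-1283.52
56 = 56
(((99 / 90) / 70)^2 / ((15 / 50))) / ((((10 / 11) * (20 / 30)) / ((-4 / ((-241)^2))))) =-1331 / 14229845000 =-0.00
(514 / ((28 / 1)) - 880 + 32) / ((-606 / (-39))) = -1495 / 28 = -53.39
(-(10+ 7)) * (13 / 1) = -221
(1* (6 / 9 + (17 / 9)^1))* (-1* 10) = -230 / 9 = -25.56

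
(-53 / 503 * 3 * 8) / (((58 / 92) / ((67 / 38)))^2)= -3020594232 / 152711303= -19.78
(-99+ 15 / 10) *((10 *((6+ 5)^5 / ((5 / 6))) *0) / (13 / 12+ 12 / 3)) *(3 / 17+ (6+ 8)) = 0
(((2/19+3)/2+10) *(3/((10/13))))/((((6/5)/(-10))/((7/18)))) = -199745/1368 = -146.01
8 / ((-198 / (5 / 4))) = -5 / 99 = -0.05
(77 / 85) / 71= 77 / 6035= 0.01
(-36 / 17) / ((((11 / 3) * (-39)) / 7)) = 252 / 2431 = 0.10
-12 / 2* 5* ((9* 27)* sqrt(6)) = -17856.78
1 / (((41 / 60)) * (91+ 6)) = 60 / 3977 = 0.02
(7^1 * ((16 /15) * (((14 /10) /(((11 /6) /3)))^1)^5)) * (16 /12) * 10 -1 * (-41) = 3182316943919 /503284375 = 6323.10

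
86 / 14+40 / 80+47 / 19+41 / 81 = 207331 / 21546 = 9.62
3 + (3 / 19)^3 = 20604 / 6859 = 3.00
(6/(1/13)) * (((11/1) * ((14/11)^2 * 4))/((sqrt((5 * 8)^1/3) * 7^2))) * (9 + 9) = 5616 * sqrt(30)/55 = 559.27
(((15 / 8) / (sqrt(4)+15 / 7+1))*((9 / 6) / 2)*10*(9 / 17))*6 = 4725 / 544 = 8.69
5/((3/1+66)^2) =5/4761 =0.00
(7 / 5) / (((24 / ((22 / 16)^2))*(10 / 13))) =0.14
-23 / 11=-2.09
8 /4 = 2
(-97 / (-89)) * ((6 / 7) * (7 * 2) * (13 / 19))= 15132 / 1691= 8.95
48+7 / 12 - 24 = 295 / 12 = 24.58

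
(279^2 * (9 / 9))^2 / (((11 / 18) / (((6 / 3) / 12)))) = 18177663843 / 11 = 1652514894.82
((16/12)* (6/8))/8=1/8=0.12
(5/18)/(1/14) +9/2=8.39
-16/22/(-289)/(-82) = -4/130339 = -0.00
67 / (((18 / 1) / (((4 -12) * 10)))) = -2680 / 9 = -297.78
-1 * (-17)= 17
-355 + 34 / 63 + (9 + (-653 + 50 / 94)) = -2954866 / 2961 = -997.93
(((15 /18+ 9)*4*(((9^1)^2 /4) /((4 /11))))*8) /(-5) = -17523 /5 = -3504.60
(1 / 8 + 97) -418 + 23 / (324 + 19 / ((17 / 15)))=-14867503 / 46344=-320.81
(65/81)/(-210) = -0.00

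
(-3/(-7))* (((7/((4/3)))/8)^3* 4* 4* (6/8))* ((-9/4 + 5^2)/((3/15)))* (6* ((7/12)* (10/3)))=63206325/32768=1928.90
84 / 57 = 28 / 19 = 1.47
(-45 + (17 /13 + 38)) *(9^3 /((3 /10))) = -179820 /13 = -13832.31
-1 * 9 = -9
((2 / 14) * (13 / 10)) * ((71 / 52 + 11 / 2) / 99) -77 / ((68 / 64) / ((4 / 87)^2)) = -7944133 / 56616120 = -0.14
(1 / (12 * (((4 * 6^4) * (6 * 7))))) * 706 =353 / 1306368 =0.00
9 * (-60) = -540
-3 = -3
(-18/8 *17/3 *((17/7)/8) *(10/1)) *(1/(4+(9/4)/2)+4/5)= -44217/1148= -38.52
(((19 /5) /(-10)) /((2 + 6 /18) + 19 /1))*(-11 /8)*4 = 627 /6400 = 0.10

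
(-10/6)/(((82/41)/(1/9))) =-0.09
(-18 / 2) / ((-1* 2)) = 9 / 2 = 4.50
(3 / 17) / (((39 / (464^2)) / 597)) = 128531712 / 221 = 581591.46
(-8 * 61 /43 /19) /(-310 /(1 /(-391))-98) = -61 /12368563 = -0.00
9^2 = 81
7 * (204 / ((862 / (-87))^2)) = 2702133 / 185761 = 14.55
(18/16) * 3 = 27/8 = 3.38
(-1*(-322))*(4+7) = 3542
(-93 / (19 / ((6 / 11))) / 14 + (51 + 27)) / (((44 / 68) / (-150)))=-18037.61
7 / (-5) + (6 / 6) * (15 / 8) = 19 / 40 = 0.48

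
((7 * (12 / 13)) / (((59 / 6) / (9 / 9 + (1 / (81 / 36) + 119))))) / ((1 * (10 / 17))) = 515984 / 3835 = 134.55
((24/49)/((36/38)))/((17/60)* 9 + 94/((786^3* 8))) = 246031079040/1213483563859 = 0.20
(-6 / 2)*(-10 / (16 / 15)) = 225 / 8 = 28.12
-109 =-109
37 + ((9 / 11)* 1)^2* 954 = 81751 / 121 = 675.63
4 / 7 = 0.57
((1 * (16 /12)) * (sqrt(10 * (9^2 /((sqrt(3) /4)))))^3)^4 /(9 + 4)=135413275557888000000 /13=10416405812145230769.23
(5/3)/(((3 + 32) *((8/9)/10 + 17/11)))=165/5663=0.03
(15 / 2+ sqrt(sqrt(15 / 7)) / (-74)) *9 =-9 *15^(1 / 4) *7^(3 / 4) / 518+ 135 / 2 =67.35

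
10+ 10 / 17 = 180 / 17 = 10.59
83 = 83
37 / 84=0.44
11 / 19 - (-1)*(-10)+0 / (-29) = -179 / 19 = -9.42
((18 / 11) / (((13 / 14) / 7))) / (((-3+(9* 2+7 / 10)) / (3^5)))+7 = 4443677 / 22451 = 197.93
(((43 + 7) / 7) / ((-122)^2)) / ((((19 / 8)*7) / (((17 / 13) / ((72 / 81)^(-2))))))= 108800 / 3647856303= 0.00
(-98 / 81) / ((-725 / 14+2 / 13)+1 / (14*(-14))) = 249704 / 10657251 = 0.02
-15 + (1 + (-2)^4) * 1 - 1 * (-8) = 10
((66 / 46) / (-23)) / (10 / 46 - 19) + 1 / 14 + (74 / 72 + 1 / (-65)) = 1638281 / 1506960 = 1.09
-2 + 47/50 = -53/50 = -1.06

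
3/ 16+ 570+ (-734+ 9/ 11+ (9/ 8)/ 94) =-674095/ 4136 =-162.98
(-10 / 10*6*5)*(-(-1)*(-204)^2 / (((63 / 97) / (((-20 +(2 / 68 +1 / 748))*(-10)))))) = -29557335600 / 77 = -383861501.30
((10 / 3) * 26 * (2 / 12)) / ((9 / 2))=260 / 81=3.21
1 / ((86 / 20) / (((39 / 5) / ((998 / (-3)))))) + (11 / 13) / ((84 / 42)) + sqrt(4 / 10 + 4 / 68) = 232985 / 557882 + sqrt(3315) / 85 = 1.09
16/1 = 16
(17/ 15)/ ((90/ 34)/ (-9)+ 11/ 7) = 2023/ 2280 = 0.89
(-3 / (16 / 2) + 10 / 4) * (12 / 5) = 51 / 10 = 5.10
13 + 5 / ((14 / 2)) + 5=131 / 7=18.71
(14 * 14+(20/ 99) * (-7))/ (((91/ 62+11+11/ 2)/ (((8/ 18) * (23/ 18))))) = 27470464/ 4466583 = 6.15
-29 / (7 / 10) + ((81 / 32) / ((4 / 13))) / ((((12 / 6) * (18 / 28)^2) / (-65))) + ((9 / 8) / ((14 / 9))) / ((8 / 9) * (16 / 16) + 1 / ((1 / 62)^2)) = -688.38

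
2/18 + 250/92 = 1171/414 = 2.83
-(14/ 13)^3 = -2744/ 2197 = -1.25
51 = 51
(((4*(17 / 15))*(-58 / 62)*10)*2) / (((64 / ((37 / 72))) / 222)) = -674917 / 4464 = -151.19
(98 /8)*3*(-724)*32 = -851424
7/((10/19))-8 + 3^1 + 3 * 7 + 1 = 303/10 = 30.30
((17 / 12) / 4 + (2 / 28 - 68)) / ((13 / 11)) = -249755 / 4368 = -57.18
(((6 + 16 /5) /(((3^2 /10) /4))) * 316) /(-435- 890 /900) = -1162880 /39239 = -29.64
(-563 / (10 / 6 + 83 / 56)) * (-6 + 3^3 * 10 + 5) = -25443096 / 529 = -48096.59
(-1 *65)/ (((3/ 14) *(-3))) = 910/ 9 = 101.11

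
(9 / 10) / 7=9 / 70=0.13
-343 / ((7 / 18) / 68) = -59976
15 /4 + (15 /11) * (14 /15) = 221 /44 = 5.02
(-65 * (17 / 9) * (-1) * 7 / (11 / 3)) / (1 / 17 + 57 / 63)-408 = -623407 / 3784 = -164.75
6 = 6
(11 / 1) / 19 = 11 / 19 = 0.58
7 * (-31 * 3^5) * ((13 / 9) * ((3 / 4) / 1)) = -228501 / 4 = -57125.25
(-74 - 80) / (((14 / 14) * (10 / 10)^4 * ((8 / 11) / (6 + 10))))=-3388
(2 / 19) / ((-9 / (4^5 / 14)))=-1024 / 1197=-0.86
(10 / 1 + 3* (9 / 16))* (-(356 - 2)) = -4137.38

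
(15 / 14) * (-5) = -75 / 14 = -5.36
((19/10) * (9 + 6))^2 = 3249/4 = 812.25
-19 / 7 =-2.71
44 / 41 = 1.07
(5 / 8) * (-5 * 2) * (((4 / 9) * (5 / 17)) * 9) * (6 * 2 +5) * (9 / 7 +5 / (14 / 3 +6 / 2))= -39000 / 161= -242.24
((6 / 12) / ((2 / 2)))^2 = 1 / 4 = 0.25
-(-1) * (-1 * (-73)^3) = 389017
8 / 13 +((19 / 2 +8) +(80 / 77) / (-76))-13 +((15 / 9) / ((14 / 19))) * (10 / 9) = 1117249 / 146718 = 7.61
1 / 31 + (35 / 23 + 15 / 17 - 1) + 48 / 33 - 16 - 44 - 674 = -97479508 / 133331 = -731.11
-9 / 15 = -0.60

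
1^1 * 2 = 2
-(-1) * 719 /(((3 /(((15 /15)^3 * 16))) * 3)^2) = 184064 /81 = 2272.40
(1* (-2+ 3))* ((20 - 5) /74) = 15 /74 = 0.20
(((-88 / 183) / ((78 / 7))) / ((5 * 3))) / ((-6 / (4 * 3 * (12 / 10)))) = 1232 / 178425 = 0.01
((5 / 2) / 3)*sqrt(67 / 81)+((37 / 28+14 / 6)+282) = 5*sqrt(67) / 54+23995 / 84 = 286.41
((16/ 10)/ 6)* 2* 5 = 2.67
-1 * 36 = -36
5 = 5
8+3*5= 23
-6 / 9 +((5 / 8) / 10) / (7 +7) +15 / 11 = 5185 / 7392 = 0.70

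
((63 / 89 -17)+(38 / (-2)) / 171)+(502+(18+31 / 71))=28664882 / 56871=504.03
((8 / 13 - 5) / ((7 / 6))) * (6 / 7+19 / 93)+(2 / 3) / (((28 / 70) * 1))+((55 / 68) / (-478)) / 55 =-4472187089 / 1925569464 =-2.32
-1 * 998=-998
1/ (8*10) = 1/ 80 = 0.01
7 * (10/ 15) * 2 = 28/ 3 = 9.33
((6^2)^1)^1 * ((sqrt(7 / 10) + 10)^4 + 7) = 72504 * sqrt(70) / 5 + 9384741 / 25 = 496712.04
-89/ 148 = -0.60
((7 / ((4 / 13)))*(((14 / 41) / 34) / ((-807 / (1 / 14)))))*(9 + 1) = -455 / 2249916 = -0.00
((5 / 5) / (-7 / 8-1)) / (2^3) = -0.07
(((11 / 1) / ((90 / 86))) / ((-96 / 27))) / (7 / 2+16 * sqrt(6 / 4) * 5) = 3311 / 3068080 - 473 * sqrt(6) / 38351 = -0.03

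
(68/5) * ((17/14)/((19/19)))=578/35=16.51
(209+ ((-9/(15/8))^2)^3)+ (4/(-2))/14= 1360564582/109375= 12439.45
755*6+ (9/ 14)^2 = 887961/ 196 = 4530.41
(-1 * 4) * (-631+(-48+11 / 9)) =24400 / 9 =2711.11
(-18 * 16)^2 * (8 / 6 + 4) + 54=442422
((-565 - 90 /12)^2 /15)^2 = 477440708.51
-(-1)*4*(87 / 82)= 174 / 41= 4.24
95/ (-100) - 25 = -519/ 20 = -25.95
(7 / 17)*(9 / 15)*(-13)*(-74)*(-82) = -1656564 / 85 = -19488.99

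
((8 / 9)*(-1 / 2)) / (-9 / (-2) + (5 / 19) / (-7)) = -1064 / 10683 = -0.10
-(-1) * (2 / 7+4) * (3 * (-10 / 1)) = -900 / 7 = -128.57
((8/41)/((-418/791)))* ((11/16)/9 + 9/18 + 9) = -1090789/308484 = -3.54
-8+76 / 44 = -69 / 11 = -6.27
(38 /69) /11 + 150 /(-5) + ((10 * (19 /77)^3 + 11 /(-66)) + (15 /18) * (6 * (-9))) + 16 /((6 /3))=-1406328243 /21000518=-66.97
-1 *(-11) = 11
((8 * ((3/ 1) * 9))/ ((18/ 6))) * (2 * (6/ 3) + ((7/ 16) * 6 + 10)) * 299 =357903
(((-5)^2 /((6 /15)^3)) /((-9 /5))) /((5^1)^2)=-625 /72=-8.68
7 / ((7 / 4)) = 4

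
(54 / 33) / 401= 18 / 4411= 0.00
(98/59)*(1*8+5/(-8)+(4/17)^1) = 12.64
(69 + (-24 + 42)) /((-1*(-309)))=0.28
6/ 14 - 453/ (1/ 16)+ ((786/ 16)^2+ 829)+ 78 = -1759433/ 448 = -3927.31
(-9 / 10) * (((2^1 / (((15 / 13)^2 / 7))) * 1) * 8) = -9464 / 125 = -75.71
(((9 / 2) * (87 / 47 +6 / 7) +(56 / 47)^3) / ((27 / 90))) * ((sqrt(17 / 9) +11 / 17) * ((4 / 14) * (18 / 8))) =3328478175 / 172969118 +100862975 * sqrt(17) / 10174654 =60.12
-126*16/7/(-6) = 48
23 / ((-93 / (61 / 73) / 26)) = -36478 / 6789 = -5.37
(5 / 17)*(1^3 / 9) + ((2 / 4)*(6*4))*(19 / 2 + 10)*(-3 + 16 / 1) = 465431 / 153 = 3042.03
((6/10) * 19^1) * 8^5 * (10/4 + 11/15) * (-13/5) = -392544256/125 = -3140354.05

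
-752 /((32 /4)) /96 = -47 /48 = -0.98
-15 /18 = -5 /6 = -0.83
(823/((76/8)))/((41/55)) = 90530/779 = 116.21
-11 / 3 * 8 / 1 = -88 / 3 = -29.33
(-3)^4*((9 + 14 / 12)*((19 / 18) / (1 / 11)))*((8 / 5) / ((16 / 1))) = 38247 / 40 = 956.18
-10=-10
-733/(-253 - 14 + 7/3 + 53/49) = 107751/38747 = 2.78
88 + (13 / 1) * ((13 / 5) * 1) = 609 / 5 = 121.80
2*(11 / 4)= 11 / 2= 5.50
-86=-86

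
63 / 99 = 0.64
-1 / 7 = -0.14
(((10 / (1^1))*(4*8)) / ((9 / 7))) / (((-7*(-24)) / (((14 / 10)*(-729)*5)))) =-7560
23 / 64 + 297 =19031 / 64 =297.36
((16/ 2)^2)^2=4096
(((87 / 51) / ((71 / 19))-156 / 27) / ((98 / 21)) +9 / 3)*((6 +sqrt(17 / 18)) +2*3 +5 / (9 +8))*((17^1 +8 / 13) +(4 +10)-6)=3488249*sqrt(34) / 439348 +2187132123 / 3734458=631.96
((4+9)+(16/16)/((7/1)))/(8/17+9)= 1.39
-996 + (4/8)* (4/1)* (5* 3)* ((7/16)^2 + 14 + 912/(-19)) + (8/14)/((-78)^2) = -2739611383/1362816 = -2010.26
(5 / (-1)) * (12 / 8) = -15 / 2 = -7.50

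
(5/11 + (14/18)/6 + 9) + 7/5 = 32623/2970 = 10.98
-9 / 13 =-0.69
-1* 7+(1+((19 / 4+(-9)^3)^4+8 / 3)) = 211307657478083 / 768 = 275140179007.92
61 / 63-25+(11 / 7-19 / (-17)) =-22858 / 1071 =-21.34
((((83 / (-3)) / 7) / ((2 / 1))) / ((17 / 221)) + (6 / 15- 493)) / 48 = -108841 / 10080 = -10.80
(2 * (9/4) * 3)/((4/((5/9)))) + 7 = 71/8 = 8.88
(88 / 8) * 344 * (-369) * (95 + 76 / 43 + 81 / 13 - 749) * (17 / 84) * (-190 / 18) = -526047053950 / 273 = -1926912285.53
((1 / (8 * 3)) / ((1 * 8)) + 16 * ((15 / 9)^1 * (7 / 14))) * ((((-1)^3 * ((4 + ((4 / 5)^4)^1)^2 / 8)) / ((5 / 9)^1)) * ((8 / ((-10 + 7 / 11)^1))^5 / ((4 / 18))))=119.54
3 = 3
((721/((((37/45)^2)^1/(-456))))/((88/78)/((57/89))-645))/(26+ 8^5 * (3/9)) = 2220014733300/32148993279953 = 0.07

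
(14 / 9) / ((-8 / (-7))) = 49 / 36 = 1.36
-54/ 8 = -27/ 4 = -6.75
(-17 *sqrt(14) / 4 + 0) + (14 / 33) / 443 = 14 / 14619 - 17 *sqrt(14) / 4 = -15.90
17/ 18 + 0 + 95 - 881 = -14131/ 18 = -785.06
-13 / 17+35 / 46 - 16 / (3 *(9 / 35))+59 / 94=-9981592 / 496179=-20.12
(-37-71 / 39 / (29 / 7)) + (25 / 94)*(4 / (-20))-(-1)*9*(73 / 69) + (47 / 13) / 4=-132369845 / 4890444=-27.07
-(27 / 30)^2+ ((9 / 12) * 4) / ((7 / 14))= 519 / 100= 5.19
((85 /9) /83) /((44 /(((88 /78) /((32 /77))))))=6545 /932256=0.01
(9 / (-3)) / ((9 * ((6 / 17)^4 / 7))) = -584647 / 3888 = -150.37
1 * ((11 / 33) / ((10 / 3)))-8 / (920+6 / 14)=5883 / 64430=0.09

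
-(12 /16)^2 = -9 /16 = -0.56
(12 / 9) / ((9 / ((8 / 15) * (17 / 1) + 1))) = 604 / 405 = 1.49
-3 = -3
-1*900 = -900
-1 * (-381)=381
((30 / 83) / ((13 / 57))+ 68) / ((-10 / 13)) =-37541 / 415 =-90.46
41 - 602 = -561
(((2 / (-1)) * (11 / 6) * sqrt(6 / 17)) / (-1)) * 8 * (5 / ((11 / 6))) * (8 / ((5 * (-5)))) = -128 * sqrt(102) / 85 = -15.21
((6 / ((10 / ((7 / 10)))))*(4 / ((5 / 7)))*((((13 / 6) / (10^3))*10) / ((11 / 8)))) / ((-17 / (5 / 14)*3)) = -91 / 350625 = -0.00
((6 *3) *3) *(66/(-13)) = -3564/13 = -274.15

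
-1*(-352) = 352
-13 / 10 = -1.30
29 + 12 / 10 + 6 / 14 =1072 / 35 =30.63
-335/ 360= -67/ 72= -0.93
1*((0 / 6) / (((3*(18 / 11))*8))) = 0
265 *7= 1855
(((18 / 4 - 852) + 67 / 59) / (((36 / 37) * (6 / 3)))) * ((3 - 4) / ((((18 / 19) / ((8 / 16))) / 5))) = 351046565 / 305856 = 1147.75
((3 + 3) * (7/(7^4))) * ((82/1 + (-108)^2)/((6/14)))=3356/7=479.43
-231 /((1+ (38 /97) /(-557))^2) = -32110461251 /138810861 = -231.33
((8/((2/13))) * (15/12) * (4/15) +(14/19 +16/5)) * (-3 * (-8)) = 48496/95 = 510.48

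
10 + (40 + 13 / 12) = 51.08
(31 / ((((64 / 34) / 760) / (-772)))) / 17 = -568385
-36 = -36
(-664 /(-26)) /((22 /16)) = 2656 /143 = 18.57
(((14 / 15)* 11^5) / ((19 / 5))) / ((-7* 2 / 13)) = -2093663 / 57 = -36730.93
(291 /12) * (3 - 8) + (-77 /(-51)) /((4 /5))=-12175 /102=-119.36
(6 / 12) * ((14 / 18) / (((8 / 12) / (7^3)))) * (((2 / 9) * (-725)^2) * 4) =2524051250 / 27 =93483379.63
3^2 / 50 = 9 / 50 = 0.18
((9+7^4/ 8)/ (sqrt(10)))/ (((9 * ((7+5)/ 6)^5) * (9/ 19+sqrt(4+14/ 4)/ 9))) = -892753 * sqrt(3)/ 1972992+1268649 * sqrt(10)/ 3288320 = 0.44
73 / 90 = 0.81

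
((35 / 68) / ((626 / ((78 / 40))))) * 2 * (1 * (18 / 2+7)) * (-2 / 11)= -546 / 58531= -0.01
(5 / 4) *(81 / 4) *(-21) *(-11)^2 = -1029105 / 16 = -64319.06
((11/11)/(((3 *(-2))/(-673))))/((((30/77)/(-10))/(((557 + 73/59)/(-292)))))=213347057/38763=5503.88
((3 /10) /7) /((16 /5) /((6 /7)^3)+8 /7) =81 /11764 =0.01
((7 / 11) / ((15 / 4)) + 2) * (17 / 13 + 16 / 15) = 165754 / 32175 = 5.15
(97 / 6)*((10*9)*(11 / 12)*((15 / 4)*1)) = 5001.56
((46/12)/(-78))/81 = -23/37908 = -0.00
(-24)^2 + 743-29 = 1290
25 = 25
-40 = -40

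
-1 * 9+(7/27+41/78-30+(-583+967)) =242741/702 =345.78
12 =12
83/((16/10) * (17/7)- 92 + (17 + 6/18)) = -8715/7432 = -1.17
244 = 244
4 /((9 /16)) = 64 /9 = 7.11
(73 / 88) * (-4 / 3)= -73 / 66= -1.11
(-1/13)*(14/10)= -7/65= -0.11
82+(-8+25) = 99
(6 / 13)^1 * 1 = 6 / 13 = 0.46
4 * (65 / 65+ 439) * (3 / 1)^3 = 47520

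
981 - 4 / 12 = 980.67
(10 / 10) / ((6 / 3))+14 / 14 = 3 / 2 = 1.50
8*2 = 16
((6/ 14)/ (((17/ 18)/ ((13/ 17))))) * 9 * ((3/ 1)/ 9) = 2106/ 2023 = 1.04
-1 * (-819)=819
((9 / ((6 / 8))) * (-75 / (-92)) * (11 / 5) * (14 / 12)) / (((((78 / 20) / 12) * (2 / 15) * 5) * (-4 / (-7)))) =121275 / 598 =202.80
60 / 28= 15 / 7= 2.14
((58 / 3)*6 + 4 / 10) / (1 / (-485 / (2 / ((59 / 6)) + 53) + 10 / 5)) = -13000134 / 15695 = -828.30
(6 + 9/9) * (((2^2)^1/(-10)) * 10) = -28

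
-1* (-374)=374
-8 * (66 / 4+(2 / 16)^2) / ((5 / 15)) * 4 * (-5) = 15855 / 2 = 7927.50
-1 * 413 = -413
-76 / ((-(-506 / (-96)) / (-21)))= -76608 / 253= -302.80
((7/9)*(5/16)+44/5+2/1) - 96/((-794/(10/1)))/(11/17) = 40597217/3144240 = 12.91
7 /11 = 0.64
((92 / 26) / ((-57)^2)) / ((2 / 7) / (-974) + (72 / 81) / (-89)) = -13956446 / 131746589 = -0.11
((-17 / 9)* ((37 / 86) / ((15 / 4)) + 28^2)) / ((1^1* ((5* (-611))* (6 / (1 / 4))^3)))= 4298909 / 122579308800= 0.00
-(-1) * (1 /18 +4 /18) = 5 /18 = 0.28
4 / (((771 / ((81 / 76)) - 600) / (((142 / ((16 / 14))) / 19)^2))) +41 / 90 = 8137751 / 4418640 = 1.84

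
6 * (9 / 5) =54 / 5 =10.80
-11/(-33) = 1/3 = 0.33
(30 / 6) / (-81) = -5 / 81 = -0.06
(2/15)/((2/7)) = 7/15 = 0.47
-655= -655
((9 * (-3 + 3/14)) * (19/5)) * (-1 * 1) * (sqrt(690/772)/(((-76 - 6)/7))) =-6669 * sqrt(133170)/316520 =-7.69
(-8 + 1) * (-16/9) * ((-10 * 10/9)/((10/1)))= -13.83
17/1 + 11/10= 181/10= 18.10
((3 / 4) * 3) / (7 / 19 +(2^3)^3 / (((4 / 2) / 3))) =171 / 58396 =0.00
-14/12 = -7/6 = -1.17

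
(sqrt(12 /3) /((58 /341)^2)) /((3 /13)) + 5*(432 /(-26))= 14201809 /65598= 216.50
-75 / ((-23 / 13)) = 975 / 23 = 42.39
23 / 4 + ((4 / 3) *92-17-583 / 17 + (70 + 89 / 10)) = 159143 / 1020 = 156.02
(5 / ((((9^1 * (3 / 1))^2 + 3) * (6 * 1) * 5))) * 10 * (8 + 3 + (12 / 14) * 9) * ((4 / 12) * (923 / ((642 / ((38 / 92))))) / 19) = 604565 / 1361897712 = 0.00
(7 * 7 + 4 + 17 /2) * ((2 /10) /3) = 41 /10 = 4.10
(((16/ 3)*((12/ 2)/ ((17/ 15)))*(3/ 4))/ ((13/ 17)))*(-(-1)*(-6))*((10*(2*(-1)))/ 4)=10800/ 13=830.77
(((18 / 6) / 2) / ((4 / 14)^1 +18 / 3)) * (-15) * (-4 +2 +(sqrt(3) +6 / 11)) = 630 / 121- 315 * sqrt(3) / 88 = -0.99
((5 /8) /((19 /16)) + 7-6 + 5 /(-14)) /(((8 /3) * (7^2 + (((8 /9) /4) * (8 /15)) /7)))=125955 /14081584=0.01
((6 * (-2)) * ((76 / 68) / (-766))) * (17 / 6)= 19 / 383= 0.05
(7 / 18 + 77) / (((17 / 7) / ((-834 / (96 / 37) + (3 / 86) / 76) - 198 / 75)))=-1032712584127 / 100000800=-10327.04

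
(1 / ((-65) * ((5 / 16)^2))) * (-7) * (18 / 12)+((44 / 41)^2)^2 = 13686301568 / 4591861625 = 2.98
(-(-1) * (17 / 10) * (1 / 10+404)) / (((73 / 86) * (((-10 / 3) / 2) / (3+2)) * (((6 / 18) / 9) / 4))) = -478543302 / 1825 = -262215.51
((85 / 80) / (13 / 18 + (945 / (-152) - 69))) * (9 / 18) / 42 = -969 / 5706904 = -0.00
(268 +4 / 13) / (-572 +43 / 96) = -334848 / 713297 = -0.47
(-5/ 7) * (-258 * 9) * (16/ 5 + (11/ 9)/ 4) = 81399/ 14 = 5814.21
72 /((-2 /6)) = -216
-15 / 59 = -0.25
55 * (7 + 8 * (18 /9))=1265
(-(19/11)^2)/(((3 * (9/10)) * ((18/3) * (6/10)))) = -9025/29403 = -0.31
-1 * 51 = -51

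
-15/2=-7.50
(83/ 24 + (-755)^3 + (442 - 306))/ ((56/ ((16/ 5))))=-10328849653/ 420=-24592499.17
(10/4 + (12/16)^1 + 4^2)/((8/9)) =693/32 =21.66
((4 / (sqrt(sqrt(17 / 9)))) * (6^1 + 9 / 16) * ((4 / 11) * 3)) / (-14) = -45 * 17^(3 / 4) * sqrt(3) / 374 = -1.74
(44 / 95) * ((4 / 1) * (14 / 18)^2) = 8624 / 7695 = 1.12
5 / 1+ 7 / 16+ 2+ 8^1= 15.44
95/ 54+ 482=26123/ 54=483.76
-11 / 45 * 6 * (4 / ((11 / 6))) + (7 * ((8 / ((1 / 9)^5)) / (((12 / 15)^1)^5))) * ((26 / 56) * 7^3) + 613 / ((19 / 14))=78167058204897 / 48640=1607053005.86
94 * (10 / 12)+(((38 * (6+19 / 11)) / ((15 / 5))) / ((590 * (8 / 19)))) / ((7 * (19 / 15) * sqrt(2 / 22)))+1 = 79.48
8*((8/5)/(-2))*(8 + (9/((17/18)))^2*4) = -3433216/1445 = -2375.93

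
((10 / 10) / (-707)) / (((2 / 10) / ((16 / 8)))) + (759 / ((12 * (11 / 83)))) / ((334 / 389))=525005547 / 944552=555.82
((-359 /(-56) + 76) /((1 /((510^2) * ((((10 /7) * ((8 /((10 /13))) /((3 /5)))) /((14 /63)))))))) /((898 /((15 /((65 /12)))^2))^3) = 188432142549120000 /126680133468161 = 1487.46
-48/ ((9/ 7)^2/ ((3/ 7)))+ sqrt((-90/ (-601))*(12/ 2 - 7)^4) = -112/ 9+ 3*sqrt(6010)/ 601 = -12.06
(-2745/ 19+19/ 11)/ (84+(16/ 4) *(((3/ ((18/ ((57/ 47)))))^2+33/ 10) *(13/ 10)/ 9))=-29656487700/ 17852568283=-1.66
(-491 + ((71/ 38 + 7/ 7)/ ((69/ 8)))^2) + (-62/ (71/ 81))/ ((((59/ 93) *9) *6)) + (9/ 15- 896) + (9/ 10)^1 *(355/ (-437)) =-100010277296981/ 71997222690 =-1389.09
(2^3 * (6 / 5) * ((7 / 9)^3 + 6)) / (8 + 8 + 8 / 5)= 9434 / 2673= 3.53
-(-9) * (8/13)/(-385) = -72/5005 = -0.01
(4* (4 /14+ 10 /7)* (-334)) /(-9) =5344 /21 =254.48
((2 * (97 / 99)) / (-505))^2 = 37636 / 2499500025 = 0.00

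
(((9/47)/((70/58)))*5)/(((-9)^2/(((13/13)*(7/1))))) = 29/423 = 0.07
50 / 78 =0.64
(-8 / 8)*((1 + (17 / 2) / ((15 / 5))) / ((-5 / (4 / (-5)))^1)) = -46 / 75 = -0.61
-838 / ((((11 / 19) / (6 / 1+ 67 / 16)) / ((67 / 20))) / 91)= -7911729371 / 1760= -4495300.78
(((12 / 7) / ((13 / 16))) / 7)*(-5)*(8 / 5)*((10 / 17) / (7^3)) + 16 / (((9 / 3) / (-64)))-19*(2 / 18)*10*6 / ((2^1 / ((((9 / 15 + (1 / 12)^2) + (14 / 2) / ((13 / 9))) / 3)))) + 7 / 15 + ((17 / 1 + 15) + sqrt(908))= -5102522241521 / 12034484280 + 2*sqrt(227)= -393.86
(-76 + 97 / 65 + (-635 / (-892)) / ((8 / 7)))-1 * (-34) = -18500163 / 463840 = -39.88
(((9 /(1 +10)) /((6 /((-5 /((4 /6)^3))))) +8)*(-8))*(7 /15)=-7021 /330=-21.28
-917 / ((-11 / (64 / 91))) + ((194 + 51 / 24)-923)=-764473 / 1144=-668.25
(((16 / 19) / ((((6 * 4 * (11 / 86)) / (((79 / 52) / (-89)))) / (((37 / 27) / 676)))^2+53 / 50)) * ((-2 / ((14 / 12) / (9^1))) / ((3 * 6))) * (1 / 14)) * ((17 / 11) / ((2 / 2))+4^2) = -7317506090767200 / 63660178746180103446122533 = -0.00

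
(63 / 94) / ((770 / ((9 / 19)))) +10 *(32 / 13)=62868253 / 2553980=24.62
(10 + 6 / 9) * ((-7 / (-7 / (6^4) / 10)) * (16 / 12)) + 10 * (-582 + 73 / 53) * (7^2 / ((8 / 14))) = -33237775 / 106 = -313563.92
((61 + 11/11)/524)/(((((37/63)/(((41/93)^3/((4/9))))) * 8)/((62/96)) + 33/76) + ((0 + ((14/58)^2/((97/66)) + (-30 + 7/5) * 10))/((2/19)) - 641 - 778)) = -1495549998922/51791039691752233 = -0.00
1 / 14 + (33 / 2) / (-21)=-5 / 7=-0.71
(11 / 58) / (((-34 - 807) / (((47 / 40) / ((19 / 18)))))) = -4653 / 18535640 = -0.00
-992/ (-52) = 19.08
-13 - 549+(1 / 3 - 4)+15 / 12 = -6773 / 12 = -564.42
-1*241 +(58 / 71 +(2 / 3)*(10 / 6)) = -152767 / 639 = -239.07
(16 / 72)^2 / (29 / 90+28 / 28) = 40 / 1071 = 0.04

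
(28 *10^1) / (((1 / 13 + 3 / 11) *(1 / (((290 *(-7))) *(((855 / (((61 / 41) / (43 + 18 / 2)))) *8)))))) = -23706279717120 / 61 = -388627536346.23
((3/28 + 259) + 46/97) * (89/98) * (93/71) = 5835475371/18897928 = 308.79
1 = 1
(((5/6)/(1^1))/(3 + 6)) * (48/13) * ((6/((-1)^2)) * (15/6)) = 200/39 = 5.13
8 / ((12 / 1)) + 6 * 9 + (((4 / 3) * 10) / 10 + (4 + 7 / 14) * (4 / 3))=62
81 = 81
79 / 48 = 1.65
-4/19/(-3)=4/57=0.07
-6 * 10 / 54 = -10 / 9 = -1.11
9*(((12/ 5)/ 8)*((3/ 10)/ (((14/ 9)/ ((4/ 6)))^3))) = 2187/ 34300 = 0.06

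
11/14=0.79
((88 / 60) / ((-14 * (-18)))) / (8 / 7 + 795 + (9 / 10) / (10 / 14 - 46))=3487 / 476981163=0.00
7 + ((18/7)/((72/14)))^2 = 29/4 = 7.25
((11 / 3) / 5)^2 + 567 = 127696 / 225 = 567.54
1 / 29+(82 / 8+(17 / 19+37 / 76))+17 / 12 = 86503 / 6612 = 13.08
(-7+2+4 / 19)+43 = 726 / 19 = 38.21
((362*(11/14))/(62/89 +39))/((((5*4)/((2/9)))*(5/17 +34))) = 273853/117966870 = 0.00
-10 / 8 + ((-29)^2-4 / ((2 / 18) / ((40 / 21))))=21593 / 28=771.18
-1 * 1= -1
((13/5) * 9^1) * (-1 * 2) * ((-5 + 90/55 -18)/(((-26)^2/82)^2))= 711063/48334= 14.71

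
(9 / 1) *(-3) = -27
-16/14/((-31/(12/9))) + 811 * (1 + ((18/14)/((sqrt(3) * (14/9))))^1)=21897 * sqrt(3)/98 + 527993/651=1198.06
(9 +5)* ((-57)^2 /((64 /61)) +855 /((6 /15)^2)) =3781323 /32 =118166.34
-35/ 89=-0.39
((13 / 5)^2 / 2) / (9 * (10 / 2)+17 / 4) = 338 / 4925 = 0.07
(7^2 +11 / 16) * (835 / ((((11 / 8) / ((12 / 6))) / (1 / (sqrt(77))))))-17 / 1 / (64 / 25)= -425 / 64 +663825 * sqrt(77) / 847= 6870.62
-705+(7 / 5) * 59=-3112 / 5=-622.40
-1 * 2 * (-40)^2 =-3200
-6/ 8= -3/ 4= -0.75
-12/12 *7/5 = -7/5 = -1.40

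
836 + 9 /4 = 3353 /4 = 838.25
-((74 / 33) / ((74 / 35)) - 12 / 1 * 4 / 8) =163 / 33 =4.94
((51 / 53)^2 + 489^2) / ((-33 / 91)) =-20374702530 / 30899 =-659396.83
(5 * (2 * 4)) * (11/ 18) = 220/ 9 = 24.44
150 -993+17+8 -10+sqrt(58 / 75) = -827.12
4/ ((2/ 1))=2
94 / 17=5.53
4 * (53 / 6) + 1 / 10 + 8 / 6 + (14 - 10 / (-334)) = 254491 / 5010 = 50.80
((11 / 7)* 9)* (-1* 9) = -891 / 7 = -127.29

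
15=15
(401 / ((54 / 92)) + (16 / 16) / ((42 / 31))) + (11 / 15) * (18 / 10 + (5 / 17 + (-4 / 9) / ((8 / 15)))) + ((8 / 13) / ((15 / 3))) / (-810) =429081056 / 626535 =684.85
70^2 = 4900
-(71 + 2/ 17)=-1209/ 17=-71.12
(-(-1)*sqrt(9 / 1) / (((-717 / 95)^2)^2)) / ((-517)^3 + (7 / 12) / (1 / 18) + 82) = -8573750 / 1281454236604451673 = -0.00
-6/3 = -2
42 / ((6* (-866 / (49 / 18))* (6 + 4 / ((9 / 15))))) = -343 / 197448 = -0.00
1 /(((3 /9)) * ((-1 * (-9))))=1 /3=0.33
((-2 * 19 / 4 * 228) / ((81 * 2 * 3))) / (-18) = 361 / 1458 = 0.25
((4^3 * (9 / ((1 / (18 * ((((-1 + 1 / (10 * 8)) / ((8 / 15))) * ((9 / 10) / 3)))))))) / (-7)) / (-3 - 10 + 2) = -57591 / 770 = -74.79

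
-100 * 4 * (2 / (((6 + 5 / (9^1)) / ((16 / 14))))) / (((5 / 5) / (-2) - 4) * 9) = 12800 / 3717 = 3.44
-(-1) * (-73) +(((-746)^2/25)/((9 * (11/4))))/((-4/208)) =-115936003/2475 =-46842.83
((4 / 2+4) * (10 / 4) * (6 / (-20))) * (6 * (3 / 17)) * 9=-729 / 17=-42.88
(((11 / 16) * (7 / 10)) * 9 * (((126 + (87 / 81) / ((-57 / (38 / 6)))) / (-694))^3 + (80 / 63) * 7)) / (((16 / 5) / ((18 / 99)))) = 298229833997032637 / 136425227925768192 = 2.19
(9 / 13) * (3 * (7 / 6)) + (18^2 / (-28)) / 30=927 / 455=2.04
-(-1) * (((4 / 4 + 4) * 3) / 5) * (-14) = -42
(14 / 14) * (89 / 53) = 89 / 53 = 1.68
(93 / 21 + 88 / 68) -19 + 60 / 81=-12.54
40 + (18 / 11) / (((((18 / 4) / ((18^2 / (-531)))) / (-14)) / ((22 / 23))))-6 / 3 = 55598 / 1357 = 40.97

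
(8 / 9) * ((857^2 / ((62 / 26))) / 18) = 38191348 / 2511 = 15209.62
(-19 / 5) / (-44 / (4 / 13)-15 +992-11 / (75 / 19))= -285 / 62341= -0.00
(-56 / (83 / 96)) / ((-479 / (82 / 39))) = 146944 / 516841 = 0.28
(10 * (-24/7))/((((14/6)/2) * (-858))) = 240/7007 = 0.03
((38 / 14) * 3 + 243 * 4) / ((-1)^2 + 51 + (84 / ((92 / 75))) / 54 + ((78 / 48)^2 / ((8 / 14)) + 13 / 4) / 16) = 1939083264 / 106357181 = 18.23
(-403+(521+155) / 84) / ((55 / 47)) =-35438 / 105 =-337.50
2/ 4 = 0.50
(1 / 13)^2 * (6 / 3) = 2 / 169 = 0.01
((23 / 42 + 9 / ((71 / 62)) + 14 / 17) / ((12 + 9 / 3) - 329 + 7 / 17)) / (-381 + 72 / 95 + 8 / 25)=222262475 / 2868827890446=0.00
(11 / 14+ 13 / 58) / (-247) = -0.00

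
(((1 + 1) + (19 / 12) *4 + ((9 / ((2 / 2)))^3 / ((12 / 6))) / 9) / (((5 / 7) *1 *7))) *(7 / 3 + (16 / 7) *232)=655441 / 126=5201.91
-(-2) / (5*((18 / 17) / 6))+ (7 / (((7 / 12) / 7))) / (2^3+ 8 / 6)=169 / 15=11.27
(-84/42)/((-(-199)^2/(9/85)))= 0.00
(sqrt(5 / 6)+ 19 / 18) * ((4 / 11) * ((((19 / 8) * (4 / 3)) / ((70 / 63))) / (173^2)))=19 * sqrt(30) / 3292190+ 361 / 9876570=0.00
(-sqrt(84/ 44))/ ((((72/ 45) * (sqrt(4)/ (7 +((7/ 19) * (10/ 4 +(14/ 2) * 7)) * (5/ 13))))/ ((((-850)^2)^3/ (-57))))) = 416219848259277343750 * sqrt(231)/ 154869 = 40847387224944080.03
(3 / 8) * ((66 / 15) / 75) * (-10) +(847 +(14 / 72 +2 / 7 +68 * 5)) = 7479739 / 6300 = 1187.26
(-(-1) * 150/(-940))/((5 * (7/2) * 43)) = -3/14147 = -0.00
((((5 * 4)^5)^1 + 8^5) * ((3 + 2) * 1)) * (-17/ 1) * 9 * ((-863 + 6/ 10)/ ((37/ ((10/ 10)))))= 2132773429248/ 37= 57642525114.81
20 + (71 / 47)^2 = 49221 / 2209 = 22.28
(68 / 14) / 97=34 / 679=0.05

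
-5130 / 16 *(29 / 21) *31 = -768645 / 56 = -13725.80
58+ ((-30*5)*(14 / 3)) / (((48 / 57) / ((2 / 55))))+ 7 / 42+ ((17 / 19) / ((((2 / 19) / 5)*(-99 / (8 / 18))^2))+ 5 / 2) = 48331873 / 1587762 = 30.44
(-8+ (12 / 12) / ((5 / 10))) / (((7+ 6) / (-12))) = 72 / 13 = 5.54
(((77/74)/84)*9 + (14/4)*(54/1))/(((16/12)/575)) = 96560325/1184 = 81554.33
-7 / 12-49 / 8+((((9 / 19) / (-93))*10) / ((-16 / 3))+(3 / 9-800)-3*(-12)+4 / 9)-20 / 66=-179650135 / 233244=-770.22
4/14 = 0.29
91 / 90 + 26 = 27.01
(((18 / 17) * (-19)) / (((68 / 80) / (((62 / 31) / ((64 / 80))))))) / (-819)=1900 / 26299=0.07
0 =0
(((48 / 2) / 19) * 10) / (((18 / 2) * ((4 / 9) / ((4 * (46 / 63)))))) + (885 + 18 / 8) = 1430771 / 1596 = 896.47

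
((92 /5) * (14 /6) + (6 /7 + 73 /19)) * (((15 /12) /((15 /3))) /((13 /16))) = 380108 /25935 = 14.66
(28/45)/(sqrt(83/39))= 28*sqrt(3237)/3735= 0.43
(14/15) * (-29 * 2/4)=-203/15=-13.53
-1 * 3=-3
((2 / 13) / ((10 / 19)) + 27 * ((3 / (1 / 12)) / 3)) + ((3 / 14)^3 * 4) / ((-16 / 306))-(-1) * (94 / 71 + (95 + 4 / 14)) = 10641170027 / 25327120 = 420.15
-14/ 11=-1.27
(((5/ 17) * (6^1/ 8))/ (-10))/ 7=-3/ 952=-0.00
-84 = -84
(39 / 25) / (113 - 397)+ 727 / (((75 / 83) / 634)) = 10864758979 / 21300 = 510082.58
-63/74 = -0.85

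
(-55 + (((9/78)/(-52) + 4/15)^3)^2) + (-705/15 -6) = -7513288823020295830829080391/69567709406366306304000000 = -108.00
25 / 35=5 / 7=0.71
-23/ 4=-5.75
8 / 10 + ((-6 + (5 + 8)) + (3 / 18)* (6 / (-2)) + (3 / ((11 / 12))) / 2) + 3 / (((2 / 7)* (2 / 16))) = 10223 / 110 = 92.94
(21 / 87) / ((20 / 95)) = 133 / 116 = 1.15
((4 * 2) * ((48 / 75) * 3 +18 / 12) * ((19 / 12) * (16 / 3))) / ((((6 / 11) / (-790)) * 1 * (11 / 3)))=-456304 / 5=-91260.80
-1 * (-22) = 22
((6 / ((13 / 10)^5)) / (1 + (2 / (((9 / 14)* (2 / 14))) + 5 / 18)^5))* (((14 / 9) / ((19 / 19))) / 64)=1102248000 / 146463487098600529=0.00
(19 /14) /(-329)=-19 /4606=-0.00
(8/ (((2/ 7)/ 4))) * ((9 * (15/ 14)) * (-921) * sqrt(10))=-994680 * sqrt(10)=-3145454.34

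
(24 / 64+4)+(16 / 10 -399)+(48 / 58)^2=-13198321 / 33640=-392.34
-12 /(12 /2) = -2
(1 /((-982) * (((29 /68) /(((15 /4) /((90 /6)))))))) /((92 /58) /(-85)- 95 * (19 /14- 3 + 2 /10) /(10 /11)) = -20230 /5109075459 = -0.00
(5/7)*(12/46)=30/161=0.19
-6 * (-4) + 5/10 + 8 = 65/2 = 32.50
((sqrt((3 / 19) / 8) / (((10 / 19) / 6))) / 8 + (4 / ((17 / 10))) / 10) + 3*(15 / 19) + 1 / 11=3*sqrt(114) / 160 + 9574 / 3553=2.89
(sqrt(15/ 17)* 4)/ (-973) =-4* sqrt(255)/ 16541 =-0.00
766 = 766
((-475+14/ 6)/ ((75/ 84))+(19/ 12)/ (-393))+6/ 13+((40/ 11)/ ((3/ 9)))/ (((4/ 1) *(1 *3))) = -8902259909/ 16859700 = -528.02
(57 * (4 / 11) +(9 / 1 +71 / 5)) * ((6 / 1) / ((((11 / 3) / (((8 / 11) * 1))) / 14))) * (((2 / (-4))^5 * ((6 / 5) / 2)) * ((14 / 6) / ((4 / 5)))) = -40.02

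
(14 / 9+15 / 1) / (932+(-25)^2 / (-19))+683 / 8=105031849 / 1229976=85.39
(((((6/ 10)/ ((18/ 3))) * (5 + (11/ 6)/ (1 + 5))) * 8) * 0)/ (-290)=0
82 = 82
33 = 33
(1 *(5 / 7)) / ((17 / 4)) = 20 / 119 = 0.17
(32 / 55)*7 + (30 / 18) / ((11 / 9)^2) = 3139 / 605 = 5.19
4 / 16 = 1 / 4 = 0.25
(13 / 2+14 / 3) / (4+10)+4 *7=2419 / 84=28.80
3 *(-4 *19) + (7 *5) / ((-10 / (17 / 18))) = -8327 / 36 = -231.31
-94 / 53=-1.77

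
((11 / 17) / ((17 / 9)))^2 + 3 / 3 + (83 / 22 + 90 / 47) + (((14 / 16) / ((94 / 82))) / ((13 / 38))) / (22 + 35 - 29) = 6.88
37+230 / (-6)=-4 / 3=-1.33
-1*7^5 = -16807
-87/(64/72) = -783/8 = -97.88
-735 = -735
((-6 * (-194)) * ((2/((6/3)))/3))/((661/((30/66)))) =1940/7271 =0.27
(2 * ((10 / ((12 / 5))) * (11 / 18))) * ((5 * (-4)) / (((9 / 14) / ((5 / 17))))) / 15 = -38500 / 12393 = -3.11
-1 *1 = -1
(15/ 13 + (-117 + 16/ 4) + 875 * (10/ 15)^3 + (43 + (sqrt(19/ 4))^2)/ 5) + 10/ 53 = 58469893/ 372060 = 157.15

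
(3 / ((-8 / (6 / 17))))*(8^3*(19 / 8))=-160.94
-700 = -700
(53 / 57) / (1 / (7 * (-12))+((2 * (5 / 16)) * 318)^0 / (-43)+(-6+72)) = 63812 / 4527035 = 0.01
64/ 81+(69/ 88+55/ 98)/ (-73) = 19675783/ 25496856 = 0.77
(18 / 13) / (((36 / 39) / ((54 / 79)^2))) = 4374 / 6241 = 0.70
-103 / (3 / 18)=-618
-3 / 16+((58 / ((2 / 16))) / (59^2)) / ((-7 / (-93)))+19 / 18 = 9259763 / 3508848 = 2.64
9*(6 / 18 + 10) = 93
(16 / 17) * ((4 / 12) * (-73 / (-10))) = 584 / 255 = 2.29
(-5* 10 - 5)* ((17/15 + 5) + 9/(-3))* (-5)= 2585/3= 861.67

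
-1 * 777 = -777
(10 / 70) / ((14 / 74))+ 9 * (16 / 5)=7241 / 245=29.56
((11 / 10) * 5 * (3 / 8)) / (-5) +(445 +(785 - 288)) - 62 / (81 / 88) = 5665007 / 6480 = 874.23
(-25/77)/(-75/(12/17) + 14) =100/28413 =0.00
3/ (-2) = -3/ 2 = -1.50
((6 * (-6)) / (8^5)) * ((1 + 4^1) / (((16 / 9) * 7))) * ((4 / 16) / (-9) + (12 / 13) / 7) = -15345 / 333971456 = -0.00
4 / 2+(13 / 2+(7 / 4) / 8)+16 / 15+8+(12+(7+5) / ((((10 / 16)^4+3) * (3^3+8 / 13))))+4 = 75484941919 / 2225168160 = 33.92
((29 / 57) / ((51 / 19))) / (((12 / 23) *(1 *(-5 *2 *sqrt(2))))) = -667 *sqrt(2) / 36720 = -0.03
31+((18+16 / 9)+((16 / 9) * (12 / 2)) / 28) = 3223 / 63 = 51.16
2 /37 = 0.05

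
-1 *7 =-7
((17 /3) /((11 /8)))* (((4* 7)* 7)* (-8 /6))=-106624 /99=-1077.01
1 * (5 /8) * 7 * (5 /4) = 175 /32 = 5.47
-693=-693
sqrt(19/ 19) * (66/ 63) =22/ 21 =1.05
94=94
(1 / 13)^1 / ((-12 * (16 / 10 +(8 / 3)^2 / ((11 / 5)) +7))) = -165 / 304564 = -0.00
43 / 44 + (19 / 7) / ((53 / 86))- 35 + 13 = -271279 / 16324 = -16.62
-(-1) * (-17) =-17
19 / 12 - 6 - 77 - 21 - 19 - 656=-9329 / 12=-777.42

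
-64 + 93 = 29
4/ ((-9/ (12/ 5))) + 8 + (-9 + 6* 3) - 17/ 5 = 188/ 15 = 12.53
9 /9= 1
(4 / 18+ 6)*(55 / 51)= 3080 / 459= 6.71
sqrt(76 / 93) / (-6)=-sqrt(1767) / 279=-0.15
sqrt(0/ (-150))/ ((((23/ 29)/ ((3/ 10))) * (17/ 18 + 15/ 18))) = 0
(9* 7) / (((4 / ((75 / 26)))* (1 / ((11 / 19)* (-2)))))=-51975 / 988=-52.61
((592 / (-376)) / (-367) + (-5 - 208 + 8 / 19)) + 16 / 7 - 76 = -656780331 / 2294117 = -286.29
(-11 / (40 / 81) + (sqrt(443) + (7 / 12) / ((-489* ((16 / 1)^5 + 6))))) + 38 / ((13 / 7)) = -362647104163 / 199975073220 + sqrt(443) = 19.23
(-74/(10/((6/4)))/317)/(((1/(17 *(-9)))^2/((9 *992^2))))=-11506459110912/1585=-7259595653.57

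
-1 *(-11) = 11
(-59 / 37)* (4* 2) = -12.76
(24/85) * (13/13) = 24/85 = 0.28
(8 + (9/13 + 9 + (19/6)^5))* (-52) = -33977767/1944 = -17478.28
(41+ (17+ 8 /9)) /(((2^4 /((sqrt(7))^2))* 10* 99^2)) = 371 /1411344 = 0.00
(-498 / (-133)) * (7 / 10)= 249 / 95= 2.62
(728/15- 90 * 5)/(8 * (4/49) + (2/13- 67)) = 3836014/632475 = 6.07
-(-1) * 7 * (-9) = -63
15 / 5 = 3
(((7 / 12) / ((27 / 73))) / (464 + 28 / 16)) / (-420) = -73 / 9054180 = -0.00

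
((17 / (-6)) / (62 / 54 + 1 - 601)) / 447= 0.00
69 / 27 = 23 / 9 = 2.56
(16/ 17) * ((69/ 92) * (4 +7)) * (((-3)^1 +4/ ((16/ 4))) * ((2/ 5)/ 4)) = -132/ 85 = -1.55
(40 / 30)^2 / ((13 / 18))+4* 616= 2466.46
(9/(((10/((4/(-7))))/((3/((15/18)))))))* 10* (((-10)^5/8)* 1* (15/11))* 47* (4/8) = 571050000/77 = 7416233.77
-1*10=-10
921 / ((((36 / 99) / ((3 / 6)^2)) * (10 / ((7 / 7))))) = 10131 / 160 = 63.32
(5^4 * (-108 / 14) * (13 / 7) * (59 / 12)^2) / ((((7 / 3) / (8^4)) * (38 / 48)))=-3127887360000 / 6517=-479958164.80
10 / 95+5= 97 / 19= 5.11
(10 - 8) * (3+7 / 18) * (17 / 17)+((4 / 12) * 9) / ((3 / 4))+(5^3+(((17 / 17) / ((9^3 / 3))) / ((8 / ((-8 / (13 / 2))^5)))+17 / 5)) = 139.18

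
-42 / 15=-14 / 5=-2.80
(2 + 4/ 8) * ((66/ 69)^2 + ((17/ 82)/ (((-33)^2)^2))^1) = 235334208205/ 102885762276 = 2.29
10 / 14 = 5 / 7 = 0.71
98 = 98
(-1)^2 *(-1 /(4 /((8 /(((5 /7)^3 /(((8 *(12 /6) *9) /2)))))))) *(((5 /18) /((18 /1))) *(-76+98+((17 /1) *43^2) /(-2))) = 7177618 /75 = 95701.57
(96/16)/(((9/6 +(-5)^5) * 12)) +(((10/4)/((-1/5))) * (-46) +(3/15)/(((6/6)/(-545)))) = 466.00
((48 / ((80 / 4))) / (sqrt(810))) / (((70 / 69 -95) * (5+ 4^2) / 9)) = -138 * sqrt(10) / 1134875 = -0.00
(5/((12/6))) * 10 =25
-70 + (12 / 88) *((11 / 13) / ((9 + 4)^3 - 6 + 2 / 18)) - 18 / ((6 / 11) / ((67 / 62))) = -1679413523 / 15894320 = -105.66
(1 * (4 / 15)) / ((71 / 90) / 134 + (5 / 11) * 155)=35376 / 9347281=0.00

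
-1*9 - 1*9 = -18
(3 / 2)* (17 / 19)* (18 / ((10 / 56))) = 12852 / 95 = 135.28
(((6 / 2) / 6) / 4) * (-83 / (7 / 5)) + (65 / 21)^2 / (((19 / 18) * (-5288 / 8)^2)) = -24115786995 / 3254187608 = -7.41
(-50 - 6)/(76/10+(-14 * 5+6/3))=140/151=0.93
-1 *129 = -129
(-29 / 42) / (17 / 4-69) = 58 / 5439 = 0.01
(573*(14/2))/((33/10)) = 13370/11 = 1215.45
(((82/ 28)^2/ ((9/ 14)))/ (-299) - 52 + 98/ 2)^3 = -1509121930906927/ 53471848818024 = -28.22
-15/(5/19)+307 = 250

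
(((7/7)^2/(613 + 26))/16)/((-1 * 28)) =-1/286272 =-0.00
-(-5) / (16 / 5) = 25 / 16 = 1.56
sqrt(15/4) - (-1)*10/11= 10/11 + sqrt(15)/2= 2.85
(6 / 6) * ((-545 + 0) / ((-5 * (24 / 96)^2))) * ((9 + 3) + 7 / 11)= 242416 / 11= 22037.82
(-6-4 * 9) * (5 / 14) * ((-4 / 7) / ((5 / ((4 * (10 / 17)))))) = 480 / 119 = 4.03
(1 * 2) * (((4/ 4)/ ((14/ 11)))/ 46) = 11/ 322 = 0.03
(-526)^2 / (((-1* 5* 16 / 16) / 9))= -2490084 / 5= -498016.80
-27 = -27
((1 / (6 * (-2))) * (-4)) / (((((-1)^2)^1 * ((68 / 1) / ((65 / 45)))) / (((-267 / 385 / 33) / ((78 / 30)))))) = -89 / 1555092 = -0.00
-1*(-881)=881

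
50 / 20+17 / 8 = 37 / 8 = 4.62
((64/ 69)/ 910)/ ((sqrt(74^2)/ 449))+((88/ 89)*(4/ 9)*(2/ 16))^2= 2286049408/ 248431115205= 0.01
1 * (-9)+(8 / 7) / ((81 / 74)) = -4511 / 567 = -7.96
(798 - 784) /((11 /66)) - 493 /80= 77.84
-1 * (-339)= 339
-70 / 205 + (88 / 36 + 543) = 201143 / 369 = 545.10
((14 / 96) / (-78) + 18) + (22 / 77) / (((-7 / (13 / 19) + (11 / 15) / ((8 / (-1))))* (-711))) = 600061960135 / 33340166496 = 18.00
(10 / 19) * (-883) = -8830 / 19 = -464.74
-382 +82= -300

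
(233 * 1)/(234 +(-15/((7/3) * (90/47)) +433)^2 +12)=45668/36228441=0.00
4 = 4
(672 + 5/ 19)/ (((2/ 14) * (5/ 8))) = 715288/ 95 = 7529.35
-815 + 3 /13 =-10592 /13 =-814.77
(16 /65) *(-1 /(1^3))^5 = -16 /65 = -0.25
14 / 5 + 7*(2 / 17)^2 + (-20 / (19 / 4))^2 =10759146 / 521645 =20.63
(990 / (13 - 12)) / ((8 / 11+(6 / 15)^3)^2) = 935859375 / 591872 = 1581.19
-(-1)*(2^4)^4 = 65536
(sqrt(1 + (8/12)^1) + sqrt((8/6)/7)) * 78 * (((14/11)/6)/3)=52 * sqrt(21)/99 + 182 * sqrt(15)/99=9.53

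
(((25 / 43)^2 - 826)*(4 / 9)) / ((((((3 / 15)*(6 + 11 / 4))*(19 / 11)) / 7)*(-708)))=22390852 / 18654561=1.20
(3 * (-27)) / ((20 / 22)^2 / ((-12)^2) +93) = -0.87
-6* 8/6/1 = -8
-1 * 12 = -12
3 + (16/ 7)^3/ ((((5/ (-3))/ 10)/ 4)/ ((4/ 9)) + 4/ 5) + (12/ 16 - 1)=3047789/ 155036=19.66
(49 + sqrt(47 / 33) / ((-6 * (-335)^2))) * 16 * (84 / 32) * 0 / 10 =0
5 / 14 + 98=1377 / 14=98.36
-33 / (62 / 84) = -1386 / 31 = -44.71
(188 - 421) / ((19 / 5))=-1165 / 19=-61.32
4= 4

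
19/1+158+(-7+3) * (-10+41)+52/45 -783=-32798/45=-728.84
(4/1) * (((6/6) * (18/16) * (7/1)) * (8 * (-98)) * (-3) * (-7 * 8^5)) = -16994009088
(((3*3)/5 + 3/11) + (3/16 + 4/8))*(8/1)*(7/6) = 17003/660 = 25.76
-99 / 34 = -2.91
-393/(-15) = 131/5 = 26.20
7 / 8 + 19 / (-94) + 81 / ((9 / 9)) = 30709 / 376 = 81.67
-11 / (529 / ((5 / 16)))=-55 / 8464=-0.01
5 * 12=60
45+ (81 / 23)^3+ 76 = 2003648 / 12167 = 164.68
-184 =-184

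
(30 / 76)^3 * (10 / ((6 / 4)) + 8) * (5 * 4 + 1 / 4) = 1002375 / 54872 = 18.27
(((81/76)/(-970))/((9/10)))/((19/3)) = -27/140068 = -0.00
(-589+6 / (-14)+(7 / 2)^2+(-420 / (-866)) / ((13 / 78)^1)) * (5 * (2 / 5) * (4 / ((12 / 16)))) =-18566488 / 3031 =-6125.53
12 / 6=2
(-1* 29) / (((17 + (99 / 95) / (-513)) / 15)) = -2355525 / 92044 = -25.59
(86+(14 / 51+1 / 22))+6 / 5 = 490987 / 5610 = 87.52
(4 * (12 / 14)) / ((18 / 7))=4 / 3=1.33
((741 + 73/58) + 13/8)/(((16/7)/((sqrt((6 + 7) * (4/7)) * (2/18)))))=57527 * sqrt(91)/5568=98.56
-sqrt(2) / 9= -0.16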